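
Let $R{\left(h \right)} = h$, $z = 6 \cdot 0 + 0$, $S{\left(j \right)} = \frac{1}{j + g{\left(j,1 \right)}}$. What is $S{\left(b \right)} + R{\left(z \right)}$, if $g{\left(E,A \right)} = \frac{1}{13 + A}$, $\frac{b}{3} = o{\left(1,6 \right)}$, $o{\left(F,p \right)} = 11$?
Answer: $\frac{14}{463} \approx 0.030238$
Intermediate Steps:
$b = 33$ ($b = 3 \cdot 11 = 33$)
$S{\left(j \right)} = \frac{1}{\frac{1}{14} + j}$ ($S{\left(j \right)} = \frac{1}{j + \frac{1}{13 + 1}} = \frac{1}{j + \frac{1}{14}} = \frac{1}{\frac{1}{14} + j}$)
$z = 0$ ($z = 0 + 0 = 0$)
$S{\left(b \right)} + R{\left(z \right)} = \frac{14}{1 + 14 \cdot 33} + 0 = \frac{14}{1 + 462} + 0 = \frac{14}{463} + 0 = \frac{14}{463}$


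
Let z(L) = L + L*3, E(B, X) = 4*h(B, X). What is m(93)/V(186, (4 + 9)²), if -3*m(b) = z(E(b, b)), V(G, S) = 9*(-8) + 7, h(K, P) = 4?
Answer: 64/195 ≈ 0.32821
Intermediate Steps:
E(B, X) = 16 (E(B, X) = 4*4 = 16)
z(L) = 4*L (z(L) = L + 3*L = 4*L)
V(G, S) = -65 (V(G, S) = -72 + 7 = -65)
m(b) = -64/3 (m(b) = -4*16/3 = -⅓*64 = -64/3)
m(93)/V(186, (4 + 9)²) = -64/3/(-65) = -64/3*(-1/65) = 64/195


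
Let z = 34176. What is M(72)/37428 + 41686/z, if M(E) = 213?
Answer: 65312629/53297472 ≈ 1.2254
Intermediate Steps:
M(72)/37428 + 41686/z = 213/37428 + 41686/34176 = 213*(1/37428) + 41686*(1/34176) = 71/12476 + 20843/17088 = 65312629/53297472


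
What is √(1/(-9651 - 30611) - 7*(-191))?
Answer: √2167315256766/40262 ≈ 36.565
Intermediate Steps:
√(1/(-9651 - 30611) - 7*(-191)) = √(1/(-40262) + 1337) = √(-1/40262 + 1337) = √(53830293/40262) = √2167315256766/40262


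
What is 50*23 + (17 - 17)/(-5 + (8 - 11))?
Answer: 1150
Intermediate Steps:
50*23 + (17 - 17)/(-5 + (8 - 11)) = 1150 + 0/(-5 - 3) = 1150 + 0/(-8) = 1150 + 0*(-⅛) = 1150 + 0 = 1150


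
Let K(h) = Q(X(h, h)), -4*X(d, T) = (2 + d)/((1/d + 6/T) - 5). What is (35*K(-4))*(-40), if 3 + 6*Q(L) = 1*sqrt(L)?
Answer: 700 - 700*I*sqrt(6)/27 ≈ 700.0 - 63.505*I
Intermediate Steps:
X(d, T) = -(2 + d)/(4*(-5 + 1/d + 6/T)) (X(d, T) = -(2 + d)/(4*((1/d + 6/T) - 5)) = -(2 + d)/(4*(-5 + 1/d + 6/T)))
Q(L) = -1/2 + sqrt(L)/6 (Q(L) = -1/2 + (1*sqrt(L))/6 = -1/2 + sqrt(L)/6)
K(h) = -1/2 + sqrt(h**2*(2 + h)/(-7*h + 5*h**2))/12 (K(h) = -1/2 + sqrt(h*h*(2 + h)/(4*(-h - 6*h + 5*h*h)))/6 = -1/2 + sqrt(h*h*(2 + h)/(4*(-h - 6*h + 5*h**2)))/6 = -1/2 + sqrt(h*h*(2 + h)/(4*(-7*h + 5*h**2)))/6 = -1/2 + sqrt(h**2*(2 + h)/(4*(-7*h + 5*h**2)))/6 = -1/2 + (sqrt(h**2*(2 + h)/(-7*h + 5*h**2))/2)/6 = -1/2 + sqrt(h**2*(2 + h)/(-7*h + 5*h**2))/12)
(35*K(-4))*(-40) = (35*(-1/2 + sqrt(-4*(2 - 4)/(-7 + 5*(-4)))/12))*(-40) = (35*(-1/2 + sqrt(-4*(-2)/(-7 - 20))/12))*(-40) = (35*(-1/2 + sqrt(-4*(-2)/(-27))/12))*(-40) = (35*(-1/2 + sqrt(-4*(-1/27)*(-2))/12))*(-40) = (35*(-1/2 + sqrt(-8/27)/12))*(-40) = (35*(-1/2 + (2*I*sqrt(6)/9)/12))*(-40) = (35*(-1/2 + I*sqrt(6)/54))*(-40) = (-35/2 + 35*I*sqrt(6)/54)*(-40) = 700 - 700*I*sqrt(6)/27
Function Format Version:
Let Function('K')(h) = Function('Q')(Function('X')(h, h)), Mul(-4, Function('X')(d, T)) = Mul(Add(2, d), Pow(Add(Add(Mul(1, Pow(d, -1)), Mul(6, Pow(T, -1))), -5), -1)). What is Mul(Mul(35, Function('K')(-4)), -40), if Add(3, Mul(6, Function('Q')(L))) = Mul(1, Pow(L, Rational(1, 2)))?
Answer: Add(700, Mul(Rational(-700, 27), I, Pow(6, Rational(1, 2)))) ≈ Add(700.00, Mul(-63.505, I))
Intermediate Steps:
Function('X')(d, T) = Mul(Rational(-1, 4), Pow(Add(-5, Pow(d, -1), Mul(6, Pow(T, -1))), -1), Add(2, d)) (Function('X')(d, T) = Mul(Rational(-1, 4), Mul(Add(2, d), Pow(Add(Add(Mul(1, Pow(d, -1)), Mul(6, Pow(T, -1))), -5), -1))) = Mul(Rational(-1, 4), Mul(Add(2, d), Pow(Add(Add(Pow(d, -1), Mul(6, Pow(T, -1))), -5), -1))) = Mul(Rational(-1, 4), Mul(Add(2, d), Pow(Add(-5, Pow(d, -1), Mul(6, Pow(T, -1))), -1))) = Mul(Rational(-1, 4), Mul(Pow(Add(-5, Pow(d, -1), Mul(6, Pow(T, -1))), -1), Add(2, d))) = Mul(Rational(-1, 4), Pow(Add(-5, Pow(d, -1), Mul(6, Pow(T, -1))), -1), Add(2, d)))
Function('Q')(L) = Add(Rational(-1, 2), Mul(Rational(1, 6), Pow(L, Rational(1, 2)))) (Function('Q')(L) = Add(Rational(-1, 2), Mul(Rational(1, 6), Mul(1, Pow(L, Rational(1, 2))))) = Add(Rational(-1, 2), Mul(Rational(1, 6), Pow(L, Rational(1, 2)))))
Function('K')(h) = Add(Rational(-1, 2), Mul(Rational(1, 12), Pow(Mul(Pow(h, 2), Pow(Add(Mul(-7, h), Mul(5, Pow(h, 2))), -1), Add(2, h)), Rational(1, 2)))) (Function('K')(h) = Add(Rational(-1, 2), Mul(Rational(1, 6), Pow(Mul(Rational(1, 4), h, h, Pow(Add(Mul(-1, h), Mul(-6, h), Mul(5, h, h)), -1), Add(2, h)), Rational(1, 2)))) = Add(Rational(-1, 2), Mul(Rational(1, 6), Pow(Mul(Rational(1, 4), h, h, Pow(Add(Mul(-1, h), Mul(-6, h), Mul(5, Pow(h, 2))), -1), Add(2, h)), Rational(1, 2)))) = Add(Rational(-1, 2), Mul(Rational(1, 6), Pow(Mul(Rational(1, 4), h, h, Pow(Add(Mul(-7, h), Mul(5, Pow(h, 2))), -1), Add(2, h)), Rational(1, 2)))) = Add(Rational(-1, 2), Mul(Rational(1, 6), Pow(Mul(Rational(1, 4), Pow(h, 2), Pow(Add(Mul(-7, h), Mul(5, Pow(h, 2))), -1), Add(2, h)), Rational(1, 2)))) = Add(Rational(-1, 2), Mul(Rational(1, 6), Mul(Rational(1, 2), Pow(Mul(Pow(h, 2), Pow(Add(Mul(-7, h), Mul(5, Pow(h, 2))), -1), Add(2, h)), Rational(1, 2))))) = Add(Rational(-1, 2), Mul(Rational(1, 12), Pow(Mul(Pow(h, 2), Pow(Add(Mul(-7, h), Mul(5, Pow(h, 2))), -1), Add(2, h)), Rational(1, 2)))))
Mul(Mul(35, Function('K')(-4)), -40) = Mul(Mul(35, Add(Rational(-1, 2), Mul(Rational(1, 12), Pow(Mul(-4, Pow(Add(-7, Mul(5, -4)), -1), Add(2, -4)), Rational(1, 2))))), -40) = Mul(Mul(35, Add(Rational(-1, 2), Mul(Rational(1, 12), Pow(Mul(-4, Pow(Add(-7, -20), -1), -2), Rational(1, 2))))), -40) = Mul(Mul(35, Add(Rational(-1, 2), Mul(Rational(1, 12), Pow(Mul(-4, Pow(-27, -1), -2), Rational(1, 2))))), -40) = Mul(Mul(35, Add(Rational(-1, 2), Mul(Rational(1, 12), Pow(Mul(-4, Rational(-1, 27), -2), Rational(1, 2))))), -40) = Mul(Mul(35, Add(Rational(-1, 2), Mul(Rational(1, 12), Pow(Rational(-8, 27), Rational(1, 2))))), -40) = Mul(Mul(35, Add(Rational(-1, 2), Mul(Rational(1, 12), Mul(Rational(2, 9), I, Pow(6, Rational(1, 2)))))), -40) = Mul(Mul(35, Add(Rational(-1, 2), Mul(Rational(1, 54), I, Pow(6, Rational(1, 2))))), -40) = Mul(Add(Rational(-35, 2), Mul(Rational(35, 54), I, Pow(6, Rational(1, 2)))), -40) = Add(700, Mul(Rational(-700, 27), I, Pow(6, Rational(1, 2))))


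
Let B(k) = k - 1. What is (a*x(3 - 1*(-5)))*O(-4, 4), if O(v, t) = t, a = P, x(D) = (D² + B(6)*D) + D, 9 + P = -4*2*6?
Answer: -25536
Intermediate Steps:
B(k) = -1 + k
P = -57 (P = -9 - 4*2*6 = -9 - 8*6 = -9 - 48 = -57)
x(D) = D² + 6*D (x(D) = (D² + (-1 + 6)*D) + D = (D² + 5*D) + D = D² + 6*D)
a = -57
(a*x(3 - 1*(-5)))*O(-4, 4) = -57*(3 - 1*(-5))*(6 + (3 - 1*(-5)))*4 = -57*(3 + 5)*(6 + (3 + 5))*4 = -456*(6 + 8)*4 = -456*14*4 = -57*112*4 = -6384*4 = -25536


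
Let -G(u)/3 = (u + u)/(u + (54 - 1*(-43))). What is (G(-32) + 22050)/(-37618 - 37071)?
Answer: -1433442/4854785 ≈ -0.29526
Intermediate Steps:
G(u) = -6*u/(97 + u) (G(u) = -3*(u + u)/(u + (54 - 1*(-43))) = -3*2*u/(u + (54 + 43)) = -3*2*u/(u + 97) = -3*2*u/(97 + u) = -6*u/(97 + u))
(G(-32) + 22050)/(-37618 - 37071) = (-6*(-32)/(97 - 32) + 22050)/(-37618 - 37071) = (-6*(-32)/65 + 22050)/(-74689) = (-6*(-32)*1/65 + 22050)*(-1/74689) = (192/65 + 22050)*(-1/74689) = (1433442/65)*(-1/74689) = -1433442/4854785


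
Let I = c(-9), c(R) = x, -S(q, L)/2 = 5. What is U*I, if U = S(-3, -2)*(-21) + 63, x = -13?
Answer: -3549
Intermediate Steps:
S(q, L) = -10 (S(q, L) = -2*5 = -10)
c(R) = -13
I = -13
U = 273 (U = -10*(-21) + 63 = 210 + 63 = 273)
U*I = 273*(-13) = -3549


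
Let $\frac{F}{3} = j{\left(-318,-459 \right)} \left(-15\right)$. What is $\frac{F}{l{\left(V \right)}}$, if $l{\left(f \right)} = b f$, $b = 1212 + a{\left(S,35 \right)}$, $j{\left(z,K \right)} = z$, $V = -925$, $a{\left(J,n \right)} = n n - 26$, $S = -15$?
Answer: $- \frac{2862}{446035} \approx -0.0064165$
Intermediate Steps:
$a{\left(J,n \right)} = -26 + n^{2}$ ($a{\left(J,n \right)} = n^{2} - 26 = -26 + n^{2}$)
$b = 2411$ ($b = 1212 - \left(26 - 35^{2}\right) = 1212 + \left(-26 + 1225\right) = 1212 + 1199 = 2411$)
$l{\left(f \right)} = 2411 f$
$F = 14310$ ($F = 3 \left(\left(-318\right) \left(-15\right)\right) = 3 \cdot 4770 = 14310$)
$\frac{F}{l{\left(V \right)}} = \frac{14310}{2411 \left(-925\right)} = \frac{14310}{-2230175} = 14310 \left(- \frac{1}{2230175}\right) = - \frac{2862}{446035}$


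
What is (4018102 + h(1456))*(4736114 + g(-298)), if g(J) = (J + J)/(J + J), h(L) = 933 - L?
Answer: 19027716165585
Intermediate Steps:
g(J) = 1 (g(J) = (2*J)/((2*J)) = (2*J)*(1/(2*J)) = 1)
(4018102 + h(1456))*(4736114 + g(-298)) = (4018102 + (933 - 1*1456))*(4736114 + 1) = (4018102 + (933 - 1456))*4736115 = (4018102 - 523)*4736115 = 4017579*4736115 = 19027716165585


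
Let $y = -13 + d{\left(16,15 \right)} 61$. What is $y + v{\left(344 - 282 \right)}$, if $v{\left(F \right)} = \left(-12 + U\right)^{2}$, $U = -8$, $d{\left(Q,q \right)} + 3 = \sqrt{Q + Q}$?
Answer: $204 + 244 \sqrt{2} \approx 549.07$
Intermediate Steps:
$d{\left(Q,q \right)} = -3 + \sqrt{2} \sqrt{Q}$ ($d{\left(Q,q \right)} = -3 + \sqrt{Q + Q} = -3 + \sqrt{2 Q} = -3 + \sqrt{2} \sqrt{Q}$)
$y = -196 + 244 \sqrt{2}$ ($y = -13 + \left(-3 + \sqrt{2} \sqrt{16}\right) 61 = -13 + \left(-3 + \sqrt{2} \cdot 4\right) 61 = -13 + \left(-3 + 4 \sqrt{2}\right) 61 = -13 - \left(183 - 244 \sqrt{2}\right) = -196 + 244 \sqrt{2} \approx 149.07$)
$v{\left(F \right)} = 400$ ($v{\left(F \right)} = \left(-12 - 8\right)^{2} = \left(-20\right)^{2} = 400$)
$y + v{\left(344 - 282 \right)} = \left(-196 + 244 \sqrt{2}\right) + 400 = 204 + 244 \sqrt{2}$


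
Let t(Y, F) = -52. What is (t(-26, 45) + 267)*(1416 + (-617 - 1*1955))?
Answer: -248540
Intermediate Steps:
(t(-26, 45) + 267)*(1416 + (-617 - 1*1955)) = (-52 + 267)*(1416 + (-617 - 1*1955)) = 215*(1416 + (-617 - 1955)) = 215*(1416 - 2572) = 215*(-1156) = -248540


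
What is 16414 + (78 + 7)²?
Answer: 23639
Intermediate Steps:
16414 + (78 + 7)² = 16414 + 85² = 16414 + 7225 = 23639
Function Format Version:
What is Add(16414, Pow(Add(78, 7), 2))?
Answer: 23639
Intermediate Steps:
Add(16414, Pow(Add(78, 7), 2)) = Add(16414, Pow(85, 2)) = Add(16414, 7225) = 23639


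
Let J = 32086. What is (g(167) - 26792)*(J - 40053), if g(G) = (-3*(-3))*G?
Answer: 201477463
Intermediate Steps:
g(G) = 9*G
(g(167) - 26792)*(J - 40053) = (9*167 - 26792)*(32086 - 40053) = (1503 - 26792)*(-7967) = -25289*(-7967) = 201477463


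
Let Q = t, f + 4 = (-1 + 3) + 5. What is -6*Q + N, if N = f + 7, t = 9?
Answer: -44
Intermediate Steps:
f = 3 (f = -4 + ((-1 + 3) + 5) = -4 + (2 + 5) = -4 + 7 = 3)
Q = 9
N = 10 (N = 3 + 7 = 10)
-6*Q + N = -6*9 + 10 = -54 + 10 = -44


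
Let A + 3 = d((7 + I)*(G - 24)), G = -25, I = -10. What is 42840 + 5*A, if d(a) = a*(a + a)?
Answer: 258915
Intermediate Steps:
d(a) = 2*a**2 (d(a) = a*(2*a) = 2*a**2)
A = 43215 (A = -3 + 2*((7 - 10)*(-25 - 24))**2 = -3 + 2*(-3*(-49))**2 = -3 + 2*147**2 = -3 + 2*21609 = -3 + 43218 = 43215)
42840 + 5*A = 42840 + 5*43215 = 42840 + 216075 = 258915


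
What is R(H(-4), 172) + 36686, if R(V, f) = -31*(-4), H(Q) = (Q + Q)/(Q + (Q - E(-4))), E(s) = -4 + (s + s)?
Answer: 36810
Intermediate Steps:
E(s) = -4 + 2*s
H(Q) = 2*Q/(12 + 2*Q) (H(Q) = (Q + Q)/(Q + (Q - (-4 + 2*(-4)))) = (2*Q)/(Q + (Q - (-4 - 8))) = (2*Q)/(Q + (Q - 1*(-12))) = (2*Q)/(Q + (Q + 12)) = (2*Q)/(Q + (12 + Q)) = (2*Q)/(12 + 2*Q) = 2*Q/(12 + 2*Q))
R(V, f) = 124
R(H(-4), 172) + 36686 = 124 + 36686 = 36810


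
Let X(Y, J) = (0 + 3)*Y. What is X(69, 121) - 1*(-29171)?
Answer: 29378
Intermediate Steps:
X(Y, J) = 3*Y
X(69, 121) - 1*(-29171) = 3*69 - 1*(-29171) = 207 + 29171 = 29378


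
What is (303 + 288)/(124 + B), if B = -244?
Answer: -197/40 ≈ -4.9250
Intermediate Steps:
(303 + 288)/(124 + B) = (303 + 288)/(124 - 244) = 591/(-120) = 591*(-1/120) = -197/40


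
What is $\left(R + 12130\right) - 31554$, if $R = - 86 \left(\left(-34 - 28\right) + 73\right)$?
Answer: $-20370$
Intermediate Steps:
$R = -946$ ($R = - 86 \left(-62 + 73\right) = \left(-86\right) 11 = -946$)
$\left(R + 12130\right) - 31554 = \left(-946 + 12130\right) - 31554 = 11184 - 31554 = -20370$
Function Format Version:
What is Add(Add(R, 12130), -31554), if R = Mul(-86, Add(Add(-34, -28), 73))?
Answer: -20370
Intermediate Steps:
R = -946 (R = Mul(-86, Add(-62, 73)) = Mul(-86, 11) = -946)
Add(Add(R, 12130), -31554) = Add(Add(-946, 12130), -31554) = Add(11184, -31554) = -20370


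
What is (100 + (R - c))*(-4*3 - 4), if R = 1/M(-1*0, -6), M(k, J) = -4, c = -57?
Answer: -2508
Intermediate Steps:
R = -1/4 (R = 1/(-4) = -1/4 ≈ -0.25000)
(100 + (R - c))*(-4*3 - 4) = (100 + (-1/4 - 1*(-57)))*(-4*3 - 4) = (100 + (-1/4 + 57))*(-12 - 4) = (100 + 227/4)*(-16) = (627/4)*(-16) = -2508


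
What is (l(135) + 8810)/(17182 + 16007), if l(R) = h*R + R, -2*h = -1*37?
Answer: 995/2886 ≈ 0.34477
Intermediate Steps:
h = 37/2 (h = -(-1)*37/2 = -1/2*(-37) = 37/2 ≈ 18.500)
l(R) = 39*R/2 (l(R) = 37*R/2 + R = 39*R/2)
(l(135) + 8810)/(17182 + 16007) = ((39/2)*135 + 8810)/(17182 + 16007) = (5265/2 + 8810)/33189 = (22885/2)*(1/33189) = 995/2886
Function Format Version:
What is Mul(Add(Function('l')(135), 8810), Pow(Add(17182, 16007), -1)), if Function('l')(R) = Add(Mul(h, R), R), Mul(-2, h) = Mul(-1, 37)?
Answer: Rational(995, 2886) ≈ 0.34477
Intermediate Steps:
h = Rational(37, 2) (h = Mul(Rational(-1, 2), Mul(-1, 37)) = Mul(Rational(-1, 2), -37) = Rational(37, 2) ≈ 18.500)
Function('l')(R) = Mul(Rational(39, 2), R) (Function('l')(R) = Add(Mul(Rational(37, 2), R), R) = Mul(Rational(39, 2), R))
Mul(Add(Function('l')(135), 8810), Pow(Add(17182, 16007), -1)) = Mul(Add(Mul(Rational(39, 2), 135), 8810), Pow(Add(17182, 16007), -1)) = Mul(Add(Rational(5265, 2), 8810), Pow(33189, -1)) = Mul(Rational(22885, 2), Rational(1, 33189)) = Rational(995, 2886)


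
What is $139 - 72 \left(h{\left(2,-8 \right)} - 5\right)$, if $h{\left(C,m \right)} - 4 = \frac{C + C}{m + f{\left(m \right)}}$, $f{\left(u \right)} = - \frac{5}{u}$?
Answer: $\frac{14753}{59} \approx 250.05$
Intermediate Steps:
$h{\left(C,m \right)} = 4 + \frac{2 C}{m - \frac{5}{m}}$ ($h{\left(C,m \right)} = 4 + \frac{C + C}{m - \frac{5}{m}} = 4 + \frac{2 C}{m - \frac{5}{m}}$)
$139 - 72 \left(h{\left(2,-8 \right)} - 5\right) = 139 - 72 \left(\frac{2 \left(-10 - 8 \left(2 + 2 \left(-8\right)\right)\right)}{-5 + \left(-8\right)^{2}} - 5\right) = 139 - 72 \left(\frac{2 \left(-10 - 8 \left(2 - 16\right)\right)}{-5 + 64} - 5\right) = 139 - 72 \left(\frac{2 \left(-10 - -112\right)}{59} - 5\right) = 139 - 72 \left(2 \cdot \frac{1}{59} \left(-10 + 112\right) - 5\right) = 139 - 72 \left(2 \cdot \frac{1}{59} \cdot 102 - 5\right) = 139 - 72 \left(\frac{204}{59} - 5\right) = 139 - - \frac{6552}{59} = 139 + \frac{6552}{59} = \frac{14753}{59}$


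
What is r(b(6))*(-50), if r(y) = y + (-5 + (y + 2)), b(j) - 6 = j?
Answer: -1050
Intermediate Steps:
b(j) = 6 + j
r(y) = -3 + 2*y (r(y) = y + (-5 + (2 + y)) = y + (-3 + y) = -3 + 2*y)
r(b(6))*(-50) = (-3 + 2*(6 + 6))*(-50) = (-3 + 2*12)*(-50) = (-3 + 24)*(-50) = 21*(-50) = -1050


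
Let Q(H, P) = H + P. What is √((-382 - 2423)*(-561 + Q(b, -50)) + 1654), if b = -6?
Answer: √1732339 ≈ 1316.2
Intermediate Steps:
√((-382 - 2423)*(-561 + Q(b, -50)) + 1654) = √((-382 - 2423)*(-561 + (-6 - 50)) + 1654) = √(-2805*(-561 - 56) + 1654) = √(-2805*(-617) + 1654) = √(1730685 + 1654) = √1732339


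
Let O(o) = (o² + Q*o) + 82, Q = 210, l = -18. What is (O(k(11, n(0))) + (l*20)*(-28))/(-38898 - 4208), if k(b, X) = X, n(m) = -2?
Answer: -4873/21553 ≈ -0.22609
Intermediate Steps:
O(o) = 82 + o² + 210*o (O(o) = (o² + 210*o) + 82 = 82 + o² + 210*o)
(O(k(11, n(0))) + (l*20)*(-28))/(-38898 - 4208) = ((82 + (-2)² + 210*(-2)) - 18*20*(-28))/(-38898 - 4208) = ((82 + 4 - 420) - 360*(-28))/(-43106) = (-334 + 10080)*(-1/43106) = 9746*(-1/43106) = -4873/21553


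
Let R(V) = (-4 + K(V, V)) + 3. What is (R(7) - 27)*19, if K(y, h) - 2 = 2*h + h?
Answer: -95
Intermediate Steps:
K(y, h) = 2 + 3*h (K(y, h) = 2 + (2*h + h) = 2 + 3*h)
R(V) = 1 + 3*V (R(V) = (-4 + (2 + 3*V)) + 3 = (-2 + 3*V) + 3 = 1 + 3*V)
(R(7) - 27)*19 = ((1 + 3*7) - 27)*19 = ((1 + 21) - 27)*19 = (22 - 27)*19 = -5*19 = -95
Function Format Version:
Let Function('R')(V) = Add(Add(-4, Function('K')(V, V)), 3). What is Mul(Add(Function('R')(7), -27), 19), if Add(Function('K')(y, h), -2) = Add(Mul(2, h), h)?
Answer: -95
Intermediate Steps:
Function('K')(y, h) = Add(2, Mul(3, h)) (Function('K')(y, h) = Add(2, Add(Mul(2, h), h)) = Add(2, Mul(3, h)))
Function('R')(V) = Add(1, Mul(3, V)) (Function('R')(V) = Add(Add(-4, Add(2, Mul(3, V))), 3) = Add(Add(-2, Mul(3, V)), 3) = Add(1, Mul(3, V)))
Mul(Add(Function('R')(7), -27), 19) = Mul(Add(Add(1, Mul(3, 7)), -27), 19) = Mul(Add(Add(1, 21), -27), 19) = Mul(Add(22, -27), 19) = Mul(-5, 19) = -95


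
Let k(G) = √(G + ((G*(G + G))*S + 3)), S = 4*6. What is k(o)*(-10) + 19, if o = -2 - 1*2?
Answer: 19 - 10*√767 ≈ -257.95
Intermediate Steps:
S = 24
o = -4 (o = -2 - 2 = -4)
k(G) = √(3 + G + 48*G²) (k(G) = √(G + ((G*(G + G))*24 + 3)) = √(G + ((G*(2*G))*24 + 3)) = √(G + ((2*G²)*24 + 3)) = √(G + (48*G² + 3)) = √(G + (3 + 48*G²)) = √(3 + G + 48*G²))
k(o)*(-10) + 19 = √(3 - 4 + 48*(-4)²)*(-10) + 19 = √(3 - 4 + 48*16)*(-10) + 19 = √(3 - 4 + 768)*(-10) + 19 = √767*(-10) + 19 = -10*√767 + 19 = 19 - 10*√767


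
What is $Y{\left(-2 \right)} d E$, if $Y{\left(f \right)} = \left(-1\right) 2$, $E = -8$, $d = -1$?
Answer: $-16$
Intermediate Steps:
$Y{\left(f \right)} = -2$
$Y{\left(-2 \right)} d E = \left(-2\right) \left(-1\right) \left(-8\right) = 2 \left(-8\right) = -16$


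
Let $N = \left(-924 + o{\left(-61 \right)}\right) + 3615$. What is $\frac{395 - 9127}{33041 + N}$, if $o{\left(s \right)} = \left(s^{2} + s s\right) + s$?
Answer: $- \frac{8732}{43113} \approx -0.20254$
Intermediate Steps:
$o{\left(s \right)} = s + 2 s^{2}$ ($o{\left(s \right)} = \left(s^{2} + s^{2}\right) + s = 2 s^{2} + s = s + 2 s^{2}$)
$N = 10072$ ($N = \left(-924 - 61 \left(1 + 2 \left(-61\right)\right)\right) + 3615 = \left(-924 - 61 \left(1 - 122\right)\right) + 3615 = \left(-924 - -7381\right) + 3615 = \left(-924 + 7381\right) + 3615 = 6457 + 3615 = 10072$)
$\frac{395 - 9127}{33041 + N} = \frac{395 - 9127}{33041 + 10072} = - \frac{8732}{43113}$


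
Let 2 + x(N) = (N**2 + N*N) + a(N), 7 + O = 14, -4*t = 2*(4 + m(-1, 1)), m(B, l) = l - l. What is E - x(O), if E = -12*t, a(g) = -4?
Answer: -68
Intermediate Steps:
m(B, l) = 0
t = -2 (t = -(4 + 0)/2 = -4/2 = -1/4*8 = -2)
O = 7 (O = -7 + 14 = 7)
x(N) = -6 + 2*N**2 (x(N) = -2 + ((N**2 + N*N) - 4) = -2 + ((N**2 + N**2) - 4) = -2 + (2*N**2 - 4) = -2 + (-4 + 2*N**2) = -6 + 2*N**2)
E = 24 (E = -12*(-2) = 24)
E - x(O) = 24 - (-6 + 2*7**2) = 24 - (-6 + 2*49) = 24 - (-6 + 98) = 24 - 1*92 = 24 - 92 = -68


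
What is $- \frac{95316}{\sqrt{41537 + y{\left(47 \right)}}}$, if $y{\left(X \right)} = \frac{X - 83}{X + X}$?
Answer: $- \frac{95316 \sqrt{91754387}}{1952221} \approx -467.68$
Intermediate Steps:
$y{\left(X \right)} = \frac{-83 + X}{2 X}$
$- \frac{95316}{\sqrt{41537 + y{\left(47 \right)}}} = - \frac{95316}{\sqrt{41537 + \frac{-83 + 47}{2 \cdot 47}}} = - \frac{95316}{\sqrt{41537 + \frac{1}{2} \cdot \frac{1}{47} \left(-36\right)}} = - \frac{95316}{\sqrt{41537 - \frac{18}{47}}} = - \frac{95316}{\sqrt{\frac{1952221}{47}}} = - \frac{95316}{\frac{1}{47} \sqrt{91754387}} = - 95316 \frac{\sqrt{91754387}}{1952221} = - \frac{95316 \sqrt{91754387}}{1952221}$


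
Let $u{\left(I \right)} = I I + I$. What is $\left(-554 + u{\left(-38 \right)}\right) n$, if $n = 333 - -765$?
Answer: $935496$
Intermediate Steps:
$n = 1098$ ($n = 333 + 765 = 1098$)
$u{\left(I \right)} = I + I^{2}$ ($u{\left(I \right)} = I^{2} + I = I + I^{2}$)
$\left(-554 + u{\left(-38 \right)}\right) n = \left(-554 - 38 \left(1 - 38\right)\right) 1098 = \left(-554 - -1406\right) 1098 = \left(-554 + 1406\right) 1098 = 852 \cdot 1098 = 935496$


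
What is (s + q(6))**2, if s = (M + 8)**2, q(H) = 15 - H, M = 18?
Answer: 469225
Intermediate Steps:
s = 676 (s = (18 + 8)**2 = 26**2 = 676)
(s + q(6))**2 = (676 + (15 - 1*6))**2 = (676 + (15 - 6))**2 = (676 + 9)**2 = 685**2 = 469225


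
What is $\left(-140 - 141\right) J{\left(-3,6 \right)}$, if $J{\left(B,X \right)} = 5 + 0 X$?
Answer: $-1405$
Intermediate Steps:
$J{\left(B,X \right)} = 5$ ($J{\left(B,X \right)} = 5 + 0 = 5$)
$\left(-140 - 141\right) J{\left(-3,6 \right)} = \left(-140 - 141\right) 5 = \left(-281\right) 5 = -1405$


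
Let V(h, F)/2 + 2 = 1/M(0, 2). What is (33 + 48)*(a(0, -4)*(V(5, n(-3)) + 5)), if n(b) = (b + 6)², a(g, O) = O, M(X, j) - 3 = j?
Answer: -2268/5 ≈ -453.60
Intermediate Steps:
M(X, j) = 3 + j
n(b) = (6 + b)²
V(h, F) = -18/5 (V(h, F) = -4 + 2/(3 + 2) = -4 + 2/5 = -4 + 2*(⅕) = -4 + ⅖ = -18/5)
(33 + 48)*(a(0, -4)*(V(5, n(-3)) + 5)) = (33 + 48)*(-4*(-18/5 + 5)) = 81*(-4*7/5) = 81*(-28/5) = -2268/5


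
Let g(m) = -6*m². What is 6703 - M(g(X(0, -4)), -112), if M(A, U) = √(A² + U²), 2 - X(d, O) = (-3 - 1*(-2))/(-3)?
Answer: 6703 - 2*√28849/3 ≈ 6589.8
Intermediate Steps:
X(d, O) = 5/3 (X(d, O) = 2 - (-3 - 1*(-2))/(-3) = 2 - (-3 + 2)*(-1)/3 = 2 - (-1)*(-1)/3 = 2 - 1*⅓ = 2 - ⅓ = 5/3)
6703 - M(g(X(0, -4)), -112) = 6703 - √((-6*(5/3)²)² + (-112)²) = 6703 - √((-6*25/9)² + 12544) = 6703 - √((-50/3)² + 12544) = 6703 - √(2500/9 + 12544) = 6703 - √(115396/9) = 6703 - 2*√28849/3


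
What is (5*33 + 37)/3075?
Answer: 202/3075 ≈ 0.065691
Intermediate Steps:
(5*33 + 37)/3075 = (165 + 37)*(1/3075) = 202*(1/3075) = 202/3075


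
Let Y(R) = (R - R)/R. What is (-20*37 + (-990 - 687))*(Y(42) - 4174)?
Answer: 10088558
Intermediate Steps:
Y(R) = 0 (Y(R) = 0/R = 0)
(-20*37 + (-990 - 687))*(Y(42) - 4174) = (-20*37 + (-990 - 687))*(0 - 4174) = (-740 - 1677)*(-4174) = -2417*(-4174) = 10088558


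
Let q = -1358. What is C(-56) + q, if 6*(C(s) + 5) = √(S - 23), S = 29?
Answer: -1363 + √6/6 ≈ -1362.6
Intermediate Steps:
C(s) = -5 + √6/6 (C(s) = -5 + √(29 - 23)/6 = -5 + √6/6)
C(-56) + q = (-5 + √6/6) - 1358 = -1363 + √6/6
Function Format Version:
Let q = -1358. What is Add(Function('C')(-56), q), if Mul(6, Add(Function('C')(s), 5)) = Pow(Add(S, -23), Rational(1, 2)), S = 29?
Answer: Add(-1363, Mul(Rational(1, 6), Pow(6, Rational(1, 2)))) ≈ -1362.6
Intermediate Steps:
Function('C')(s) = Add(-5, Mul(Rational(1, 6), Pow(6, Rational(1, 2)))) (Function('C')(s) = Add(-5, Mul(Rational(1, 6), Pow(Add(29, -23), Rational(1, 2)))) = Add(-5, Mul(Rational(1, 6), Pow(6, Rational(1, 2)))))
Add(Function('C')(-56), q) = Add(Add(-5, Mul(Rational(1, 6), Pow(6, Rational(1, 2)))), -1358) = Add(-1363, Mul(Rational(1, 6), Pow(6, Rational(1, 2))))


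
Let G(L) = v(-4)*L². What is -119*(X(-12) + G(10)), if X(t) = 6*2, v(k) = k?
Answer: 46172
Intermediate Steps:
X(t) = 12
G(L) = -4*L²
-119*(X(-12) + G(10)) = -119*(12 - 4*10²) = -119*(12 - 4*100) = -119*(12 - 400) = -119*(-388) = 46172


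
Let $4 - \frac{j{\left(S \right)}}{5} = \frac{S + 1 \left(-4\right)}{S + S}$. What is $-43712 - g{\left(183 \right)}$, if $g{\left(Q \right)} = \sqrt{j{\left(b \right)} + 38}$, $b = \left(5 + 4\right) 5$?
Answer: $-43712 - \frac{\sqrt{2006}}{6} \approx -43719.0$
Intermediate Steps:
$b = 45$ ($b = 9 \cdot 5 = 45$)
$j{\left(S \right)} = 20 - \frac{5 \left(-4 + S\right)}{2 S}$ ($j{\left(S \right)} = 20 - 5 \frac{S + 1 \left(-4\right)}{S + S} = 20 - 5 \frac{S - 4}{2 S} = 20 - 5 \left(-4 + S\right) \frac{1}{2 S} = 20 - 5 \frac{-4 + S}{2 S} = 20 - \frac{5 \left(-4 + S\right)}{2 S}$)
$g{\left(Q \right)} = \frac{\sqrt{2006}}{6}$ ($g{\left(Q \right)} = \sqrt{\left(\frac{35}{2} + \frac{10}{45}\right) + 38} = \sqrt{\left(\frac{35}{2} + 10 \cdot \frac{1}{45}\right) + 38} = \sqrt{\left(\frac{35}{2} + \frac{2}{9}\right) + 38} = \sqrt{\frac{319}{18} + 38} = \sqrt{\frac{1003}{18}} = \frac{\sqrt{2006}}{6}$)
$-43712 - g{\left(183 \right)} = -43712 - \frac{\sqrt{2006}}{6}$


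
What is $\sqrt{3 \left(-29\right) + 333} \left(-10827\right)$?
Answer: $- 10827 \sqrt{246} \approx -1.6981 \cdot 10^{5}$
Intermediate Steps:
$\sqrt{3 \left(-29\right) + 333} \left(-10827\right) = \sqrt{-87 + 333} \left(-10827\right) = \sqrt{246} \left(-10827\right) = - 10827 \sqrt{246}$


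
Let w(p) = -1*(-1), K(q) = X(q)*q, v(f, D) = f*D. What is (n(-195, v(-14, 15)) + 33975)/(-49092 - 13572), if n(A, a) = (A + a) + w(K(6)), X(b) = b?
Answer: -33571/62664 ≈ -0.53573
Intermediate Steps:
v(f, D) = D*f
K(q) = q² (K(q) = q*q = q²)
w(p) = 1
n(A, a) = 1 + A + a (n(A, a) = (A + a) + 1 = 1 + A + a)
(n(-195, v(-14, 15)) + 33975)/(-49092 - 13572) = ((1 - 195 + 15*(-14)) + 33975)/(-49092 - 13572) = ((1 - 195 - 210) + 33975)/(-62664) = (-404 + 33975)*(-1/62664) = 33571*(-1/62664) = -33571/62664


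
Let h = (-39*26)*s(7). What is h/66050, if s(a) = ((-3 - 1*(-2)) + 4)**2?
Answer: -4563/33025 ≈ -0.13817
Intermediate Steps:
s(a) = 9 (s(a) = ((-3 + 2) + 4)**2 = (-1 + 4)**2 = 3**2 = 9)
h = -9126 (h = -39*26*9 = -1014*9 = -9126)
h/66050 = -9126/66050 = -9126*1/66050 = -4563/33025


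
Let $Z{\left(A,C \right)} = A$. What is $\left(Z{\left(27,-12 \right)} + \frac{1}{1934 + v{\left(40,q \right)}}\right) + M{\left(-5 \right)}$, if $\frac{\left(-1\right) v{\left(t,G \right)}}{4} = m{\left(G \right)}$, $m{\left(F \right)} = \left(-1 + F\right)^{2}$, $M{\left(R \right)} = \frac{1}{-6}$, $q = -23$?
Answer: $\frac{14891}{555} \approx 26.831$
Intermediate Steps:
$M{\left(R \right)} = - \frac{1}{6}$
$v{\left(t,G \right)} = - 4 \left(-1 + G\right)^{2}$
$\left(Z{\left(27,-12 \right)} + \frac{1}{1934 + v{\left(40,q \right)}}\right) + M{\left(-5 \right)} = \left(27 + \frac{1}{1934 - 4 \left(-1 - 23\right)^{2}}\right) - \frac{1}{6} = \left(27 + \frac{1}{1934 - 4 \left(-24\right)^{2}}\right) - \frac{1}{6} = \left(27 + \frac{1}{1934 - 2304}\right) - \frac{1}{6} = \left(27 + \frac{1}{-370}\right) - \frac{1}{6} = \left(27 - \frac{1}{370}\right) - \frac{1}{6} = \frac{9989}{370} - \frac{1}{6} = \frac{14891}{555}$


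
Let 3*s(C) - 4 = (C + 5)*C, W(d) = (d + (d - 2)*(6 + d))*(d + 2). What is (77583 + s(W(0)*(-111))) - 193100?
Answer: 6763669/3 ≈ 2.2546e+6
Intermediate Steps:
W(d) = (2 + d)*(d + (-2 + d)*(6 + d)) (W(d) = (d + (-2 + d)*(6 + d))*(2 + d) = (2 + d)*(d + (-2 + d)*(6 + d)))
s(C) = 4/3 + C*(5 + C)/3 (s(C) = 4/3 + ((C + 5)*C)/3 = 4/3 + ((5 + C)*C)/3 = 4/3 + (C*(5 + C))/3 = 4/3 + C*(5 + C)/3)
(77583 + s(W(0)*(-111))) - 193100 = (77583 + (4/3 + ((-24 + 0**3 - 2*0 + 7*0**2)*(-111))**2/3 + 5*((-24 + 0**3 - 2*0 + 7*0**2)*(-111))/3)) - 193100 = (77583 + (4/3 + ((-24 + 0 + 0 + 7*0)*(-111))**2/3 + 5*((-24 + 0 + 0 + 7*0)*(-111))/3)) - 193100 = (77583 + (4/3 + ((-24 + 0 + 0 + 0)*(-111))**2/3 + 5*((-24 + 0 + 0 + 0)*(-111))/3)) - 193100 = (77583 + (4/3 + (-24*(-111))**2/3 + 5*(-24*(-111))/3)) - 193100 = (77583 + (4/3 + (1/3)*2664**2 + (5/3)*2664)) - 193100 = (77583 + (4/3 + (1/3)*7096896 + 4440)) - 193100 = (77583 + (4/3 + 2365632 + 4440)) - 193100 = (77583 + 7110220/3) - 193100 = 7342969/3 - 193100 = 6763669/3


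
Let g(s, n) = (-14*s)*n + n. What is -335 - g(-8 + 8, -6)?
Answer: -329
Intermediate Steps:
g(s, n) = n - 14*n*s (g(s, n) = -14*n*s + n = n - 14*n*s)
-335 - g(-8 + 8, -6) = -335 - (-6)*(1 - 14*(-8 + 8)) = -335 - (-6)*(1 - 14*0) = -335 - (-6)*(1 + 0) = -335 - (-6) = -335 - 1*(-6) = -335 + 6 = -329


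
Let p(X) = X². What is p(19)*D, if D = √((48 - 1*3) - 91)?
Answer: 361*I*√46 ≈ 2448.4*I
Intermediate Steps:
D = I*√46 (D = √((48 - 3) - 91) = √(45 - 91) = √(-46) = I*√46 ≈ 6.7823*I)
p(19)*D = 19²*(I*√46) = 361*(I*√46) = 361*I*√46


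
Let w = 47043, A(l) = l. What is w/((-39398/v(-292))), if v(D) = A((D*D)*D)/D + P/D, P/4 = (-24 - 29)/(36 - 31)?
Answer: -1464044631759/14380270 ≈ -1.0181e+5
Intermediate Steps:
P = -212/5 (P = 4*((-24 - 29)/(36 - 31)) = 4*(-53/5) = -212/5 ≈ -42.400)
v(D) = D² - 212/(5*D) (v(D) = ((D*D)*D)/D - 212/(5*D) = (D²*D)/D - 212/(5*D) = D³/D - 212/(5*D) = D² - 212/(5*D))
w/((-39398/v(-292))) = 47043/((-39398*(-292/(-212/5 + (-292)³)))) = 47043/((-39398*(-292/(-212/5 - 24897088)))) = 47043/((-39398/((-1/292*(-124485652/5))))) = 47043/((-39398/31121413/365)) = 47043/((-39398*365/31121413)) = 47043/(-14380270/31121413) = 47043*(-31121413/14380270) = -1464044631759/14380270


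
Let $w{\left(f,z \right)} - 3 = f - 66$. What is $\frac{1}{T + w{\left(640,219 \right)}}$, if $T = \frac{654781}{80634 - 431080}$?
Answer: $\frac{350446}{201552561} \approx 0.0017387$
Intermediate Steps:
$w{\left(f,z \right)} = -63 + f$ ($w{\left(f,z \right)} = 3 + \left(f - 66\right) = 3 + \left(-66 + f\right) = -63 + f$)
$T = - \frac{654781}{350446}$ ($T = \frac{654781}{-350446} = 654781 \left(- \frac{1}{350446}\right) = - \frac{654781}{350446} \approx -1.8684$)
$\frac{1}{T + w{\left(640,219 \right)}} = \frac{1}{- \frac{654781}{350446} + \left(-63 + 640\right)} = \frac{1}{- \frac{654781}{350446} + 577} = \frac{1}{\frac{201552561}{350446}} = \frac{350446}{201552561}$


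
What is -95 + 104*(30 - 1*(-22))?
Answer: 5313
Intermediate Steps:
-95 + 104*(30 - 1*(-22)) = -95 + 104*(30 + 22) = -95 + 104*52 = -95 + 5408 = 5313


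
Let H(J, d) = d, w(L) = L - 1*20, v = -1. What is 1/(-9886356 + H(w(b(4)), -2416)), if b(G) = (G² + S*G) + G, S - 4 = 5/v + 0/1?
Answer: -1/9888772 ≈ -1.0112e-7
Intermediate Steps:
S = -1 (S = 4 + (5/(-1) + 0/1) = 4 + (5*(-1) + 0*1) = 4 + (-5 + 0) = 4 - 5 = -1)
b(G) = G² (b(G) = (G² - G) + G = G²)
w(L) = -20 + L (w(L) = L - 20 = -20 + L)
1/(-9886356 + H(w(b(4)), -2416)) = 1/(-9886356 - 2416) = 1/(-9888772) = -1/9888772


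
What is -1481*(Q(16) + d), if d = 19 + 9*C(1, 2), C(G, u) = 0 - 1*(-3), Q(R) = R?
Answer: -91822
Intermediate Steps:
C(G, u) = 3 (C(G, u) = 0 + 3 = 3)
d = 46 (d = 19 + 9*3 = 19 + 27 = 46)
-1481*(Q(16) + d) = -1481*(16 + 46) = -1481*62 = -91822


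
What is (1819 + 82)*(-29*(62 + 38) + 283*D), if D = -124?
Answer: -72222792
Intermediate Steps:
(1819 + 82)*(-29*(62 + 38) + 283*D) = (1819 + 82)*(-29*(62 + 38) + 283*(-124)) = 1901*(-29*100 - 35092) = 1901*(-2900 - 35092) = 1901*(-37992) = -72222792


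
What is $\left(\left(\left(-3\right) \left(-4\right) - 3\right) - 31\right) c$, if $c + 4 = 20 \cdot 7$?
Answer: $-2992$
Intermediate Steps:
$c = 136$ ($c = -4 + 20 \cdot 7 = -4 + 140 = 136$)
$\left(\left(\left(-3\right) \left(-4\right) - 3\right) - 31\right) c = \left(\left(\left(-3\right) \left(-4\right) - 3\right) - 31\right) 136 = \left(\left(12 - 3\right) - 31\right) 136 = \left(9 - 31\right) 136 = \left(-22\right) 136 = -2992$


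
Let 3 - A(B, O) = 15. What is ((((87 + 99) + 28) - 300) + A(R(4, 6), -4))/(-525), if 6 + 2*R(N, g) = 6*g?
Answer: 14/75 ≈ 0.18667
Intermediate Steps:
R(N, g) = -3 + 3*g (R(N, g) = -3 + (6*g)/2 = -3 + 3*g)
A(B, O) = -12 (A(B, O) = 3 - 1*15 = 3 - 15 = -12)
((((87 + 99) + 28) - 300) + A(R(4, 6), -4))/(-525) = ((((87 + 99) + 28) - 300) - 12)/(-525) = (((186 + 28) - 300) - 12)*(-1/525) = ((214 - 300) - 12)*(-1/525) = (-86 - 12)*(-1/525) = -98*(-1/525) = 14/75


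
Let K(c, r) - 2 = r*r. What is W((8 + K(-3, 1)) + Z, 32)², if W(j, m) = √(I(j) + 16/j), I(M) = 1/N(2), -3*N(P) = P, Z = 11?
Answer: -17/22 ≈ -0.77273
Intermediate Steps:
N(P) = -P/3
I(M) = -3/2 (I(M) = 1/(-⅓*2) = 1/(-⅔) = -3/2)
K(c, r) = 2 + r² (K(c, r) = 2 + r*r = 2 + r²)
W(j, m) = √(-3/2 + 16/j)
W((8 + K(-3, 1)) + Z, 32)² = (√(-6 + 64/((8 + (2 + 1²)) + 11))/2)² = (√(-6 + 64/((8 + (2 + 1)) + 11))/2)² = (√(-6 + 64/((8 + 3) + 11))/2)² = (√(-6 + 64/(11 + 11))/2)² = (√(-6 + 64/22)/2)² = (√(-6 + 64*(1/22))/2)² = (√(-6 + 32/11)/2)² = (√(-34/11)/2)² = ((I*√374/11)/2)² = (I*√374/22)² = -17/22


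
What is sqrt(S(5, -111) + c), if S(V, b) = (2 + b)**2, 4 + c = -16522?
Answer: I*sqrt(4645) ≈ 68.154*I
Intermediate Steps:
c = -16526 (c = -4 - 16522 = -16526)
sqrt(S(5, -111) + c) = sqrt((2 - 111)**2 - 16526) = sqrt((-109)**2 - 16526) = sqrt(11881 - 16526) = sqrt(-4645) = I*sqrt(4645)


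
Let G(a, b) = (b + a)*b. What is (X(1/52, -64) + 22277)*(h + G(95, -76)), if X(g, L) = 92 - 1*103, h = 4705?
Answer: 72609426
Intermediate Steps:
G(a, b) = b*(a + b) (G(a, b) = (a + b)*b = b*(a + b))
X(g, L) = -11 (X(g, L) = 92 - 103 = -11)
(X(1/52, -64) + 22277)*(h + G(95, -76)) = (-11 + 22277)*(4705 - 76*(95 - 76)) = 22266*(4705 - 76*19) = 22266*(4705 - 1444) = 22266*3261 = 72609426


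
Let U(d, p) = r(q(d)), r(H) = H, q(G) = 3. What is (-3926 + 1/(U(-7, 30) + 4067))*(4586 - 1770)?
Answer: -2045288832/185 ≈ -1.1056e+7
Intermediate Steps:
U(d, p) = 3
(-3926 + 1/(U(-7, 30) + 4067))*(4586 - 1770) = (-3926 + 1/(3 + 4067))*(4586 - 1770) = (-3926 + 1/4070)*2816 = -15978819/4070*2816 = -2045288832/185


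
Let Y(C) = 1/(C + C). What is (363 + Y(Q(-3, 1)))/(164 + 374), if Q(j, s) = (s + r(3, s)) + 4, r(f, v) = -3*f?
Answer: 2903/4304 ≈ 0.67449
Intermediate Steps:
Q(j, s) = -5 + s (Q(j, s) = (s - 3*3) + 4 = (s - 9) + 4 = (-9 + s) + 4 = -5 + s)
Y(C) = 1/(2*C)
(363 + Y(Q(-3, 1)))/(164 + 374) = (363 + 1/(2*(-5 + 1)))/(164 + 374) = (363 + (1/2)/(-4))/538 = (363 + (1/2)*(-1/4))*(1/538) = (363 - 1/8)*(1/538) = (2903/8)*(1/538) = 2903/4304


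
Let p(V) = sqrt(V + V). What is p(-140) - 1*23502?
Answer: -23502 + 2*I*sqrt(70) ≈ -23502.0 + 16.733*I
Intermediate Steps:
p(V) = sqrt(2)*sqrt(V) (p(V) = sqrt(2*V) = sqrt(2)*sqrt(V))
p(-140) - 1*23502 = sqrt(2)*sqrt(-140) - 1*23502 = sqrt(2)*(2*I*sqrt(35)) - 23502 = 2*I*sqrt(70) - 23502 = -23502 + 2*I*sqrt(70)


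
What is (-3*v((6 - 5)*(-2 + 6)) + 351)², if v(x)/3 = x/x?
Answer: 116964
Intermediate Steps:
v(x) = 3 (v(x) = 3*(x/x) = 3*1 = 3)
(-3*v((6 - 5)*(-2 + 6)) + 351)² = (-3*3 + 351)² = (-9 + 351)² = 342² = 116964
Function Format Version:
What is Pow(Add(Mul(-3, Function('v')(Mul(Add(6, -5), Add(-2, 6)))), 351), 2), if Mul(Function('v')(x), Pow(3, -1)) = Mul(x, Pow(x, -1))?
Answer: 116964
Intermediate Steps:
Function('v')(x) = 3 (Function('v')(x) = Mul(3, Mul(x, Pow(x, -1))) = Mul(3, 1) = 3)
Pow(Add(Mul(-3, Function('v')(Mul(Add(6, -5), Add(-2, 6)))), 351), 2) = Pow(Add(Mul(-3, 3), 351), 2) = Pow(Add(-9, 351), 2) = Pow(342, 2) = 116964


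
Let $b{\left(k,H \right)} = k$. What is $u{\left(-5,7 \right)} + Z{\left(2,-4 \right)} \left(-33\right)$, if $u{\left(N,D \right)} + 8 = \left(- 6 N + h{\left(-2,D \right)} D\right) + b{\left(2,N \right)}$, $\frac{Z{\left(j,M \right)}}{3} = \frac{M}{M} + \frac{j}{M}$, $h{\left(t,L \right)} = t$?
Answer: $- \frac{79}{2} \approx -39.5$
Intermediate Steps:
$Z{\left(j,M \right)} = 3 + \frac{3 j}{M}$ ($Z{\left(j,M \right)} = 3 \left(\frac{M}{M} + \frac{j}{M}\right) = 3 \left(1 + \frac{j}{M}\right) = 3 + \frac{3 j}{M}$)
$u{\left(N,D \right)} = -6 - 6 N - 2 D$ ($u{\left(N,D \right)} = -8 - \left(-2 + 2 D + 6 N\right) = -6 - 6 N - 2 D$)
$u{\left(-5,7 \right)} + Z{\left(2,-4 \right)} \left(-33\right) = \left(-6 - -30 - 14\right) + \left(3 + 3 \cdot 2 \frac{1}{-4}\right) \left(-33\right) = \left(-6 + 30 - 14\right) + \left(3 + 3 \cdot 2 \left(- \frac{1}{4}\right)\right) \left(-33\right) = 10 + \left(3 - \frac{3}{2}\right) \left(-33\right) = 10 + \frac{3}{2} \left(-33\right) = 10 - \frac{99}{2} = - \frac{79}{2}$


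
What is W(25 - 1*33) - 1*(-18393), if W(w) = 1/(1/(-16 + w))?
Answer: 18369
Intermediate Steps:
W(w) = -16 + w
W(25 - 1*33) - 1*(-18393) = (-16 + (25 - 1*33)) - 1*(-18393) = (-16 + (25 - 33)) + 18393 = (-16 - 8) + 18393 = -24 + 18393 = 18369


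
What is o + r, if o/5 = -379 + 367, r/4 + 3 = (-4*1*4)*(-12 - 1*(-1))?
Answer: 632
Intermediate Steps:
r = 692 (r = -12 + 4*((-4*1*4)*(-12 - 1*(-1))) = -12 + 4*((-4*4)*(-12 + 1)) = -12 + 4*(-16*(-11)) = -12 + 4*176 = -12 + 704 = 692)
o = -60 (o = 5*(-379 + 367) = 5*(-12) = -60)
o + r = -60 + 692 = 632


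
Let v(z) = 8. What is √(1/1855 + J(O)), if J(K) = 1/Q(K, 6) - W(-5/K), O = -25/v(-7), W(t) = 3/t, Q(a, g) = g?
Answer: I*√846225030/22260 ≈ 1.3068*I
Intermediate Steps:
O = -25/8 ≈ -3.1250
J(K) = ⅙ + 3*K/5 (J(K) = 1/6 - 3/((-5/K)) = ⅙ - 3*(-K/5) = ⅙ - (-3)*K/5 = ⅙ + 3*K/5)
√(1/1855 + J(O)) = √(1/1855 + (⅙ + (⅗)*(-25/8))) = √(1/1855 + (⅙ - 15/8)) = √(1/1855 - 41/24) = √(-76031/44520) = I*√846225030/22260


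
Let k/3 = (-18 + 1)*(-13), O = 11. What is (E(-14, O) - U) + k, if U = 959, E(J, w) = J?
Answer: -310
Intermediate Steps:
k = 663 (k = 3*((-18 + 1)*(-13)) = 3*(-17*(-13)) = 3*221 = 663)
(E(-14, O) - U) + k = (-14 - 1*959) + 663 = (-14 - 959) + 663 = -973 + 663 = -310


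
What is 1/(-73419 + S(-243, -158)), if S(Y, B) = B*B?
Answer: -1/48455 ≈ -2.0638e-5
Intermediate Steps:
S(Y, B) = B²
1/(-73419 + S(-243, -158)) = 1/(-73419 + (-158)²) = 1/(-73419 + 24964) = 1/(-48455) = -1/48455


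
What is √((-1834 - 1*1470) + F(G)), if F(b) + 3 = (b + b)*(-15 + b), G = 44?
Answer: I*√755 ≈ 27.477*I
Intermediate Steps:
F(b) = -3 + 2*b*(-15 + b) (F(b) = -3 + (b + b)*(-15 + b) = -3 + (2*b)*(-15 + b) = -3 + 2*b*(-15 + b))
√((-1834 - 1*1470) + F(G)) = √((-1834 - 1*1470) + (-3 - 30*44 + 2*44²)) = √((-1834 - 1470) + (-3 - 1320 + 2*1936)) = √(-3304 + (-3 - 1320 + 3872)) = √(-3304 + 2549) = √(-755) = I*√755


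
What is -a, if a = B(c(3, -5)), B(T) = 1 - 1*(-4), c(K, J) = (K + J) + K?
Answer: -5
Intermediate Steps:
c(K, J) = J + 2*K (c(K, J) = (J + K) + K = J + 2*K)
B(T) = 5 (B(T) = 1 + 4 = 5)
a = 5
-a = -1*5 = -5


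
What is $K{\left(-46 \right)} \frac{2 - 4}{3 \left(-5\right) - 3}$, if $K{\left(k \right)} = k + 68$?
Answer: $\frac{22}{9} \approx 2.4444$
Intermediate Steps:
$K{\left(k \right)} = 68 + k$
$K{\left(-46 \right)} \frac{2 - 4}{3 \left(-5\right) - 3} = \left(68 - 46\right) \frac{2 - 4}{3 \left(-5\right) - 3} = 22 \left(- \frac{2}{-15 - 3}\right) = 22 \left(- \frac{2}{-18}\right) = 22 \left(\left(-2\right) \left(- \frac{1}{18}\right)\right) = 22 \cdot \frac{1}{9} = \frac{22}{9}$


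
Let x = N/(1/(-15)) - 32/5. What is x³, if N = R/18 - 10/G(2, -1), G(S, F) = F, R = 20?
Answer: -17495004736/3375 ≈ -5.1837e+6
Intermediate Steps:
N = 100/9 (N = 20/18 - 10/(-1) = 20*(1/18) - 10*(-1) = 10/9 + 10 = 100/9 ≈ 11.111)
x = -2596/15 (x = 100/(9*(1/(-15))) - 32/5 = 100/(9*(-1/15)) - 32*⅕ = (100/9)*(-15) - 32/5 = -500/3 - 32/5 = -2596/15 ≈ -173.07)
x³ = (-2596/15)³ = -17495004736/3375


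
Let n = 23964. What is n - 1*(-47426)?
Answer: 71390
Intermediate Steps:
n - 1*(-47426) = 23964 - 1*(-47426) = 23964 + 47426 = 71390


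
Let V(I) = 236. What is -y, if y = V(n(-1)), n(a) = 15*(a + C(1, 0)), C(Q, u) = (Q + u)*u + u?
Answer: -236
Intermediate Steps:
C(Q, u) = u + u*(Q + u) (C(Q, u) = u*(Q + u) + u = u + u*(Q + u))
n(a) = 15*a (n(a) = 15*(a + 0*(1 + 1 + 0)) = 15*(a + 0*2) = 15*(a + 0) = 15*a)
y = 236
-y = -1*236 = -236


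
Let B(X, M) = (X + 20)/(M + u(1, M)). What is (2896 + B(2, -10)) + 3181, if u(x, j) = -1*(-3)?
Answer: 42517/7 ≈ 6073.9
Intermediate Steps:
u(x, j) = 3
B(X, M) = (20 + X)/(3 + M) (B(X, M) = (X + 20)/(M + 3) = (20 + X)/(3 + M))
(2896 + B(2, -10)) + 3181 = (2896 + (20 + 2)/(3 - 10)) + 3181 = (2896 + 22/(-7)) + 3181 = (2896 - 1/7*22) + 3181 = (2896 - 22/7) + 3181 = 20250/7 + 3181 = 42517/7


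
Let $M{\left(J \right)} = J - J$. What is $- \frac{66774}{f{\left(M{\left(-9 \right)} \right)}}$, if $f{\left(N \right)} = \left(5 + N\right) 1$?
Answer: $- \frac{66774}{5} \approx -13355.0$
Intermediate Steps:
$M{\left(J \right)} = 0$
$f{\left(N \right)} = 5 + N$
$- \frac{66774}{f{\left(M{\left(-9 \right)} \right)}} = - \frac{66774}{5 + 0} = - \frac{66774}{5}$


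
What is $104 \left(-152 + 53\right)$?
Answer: $-10296$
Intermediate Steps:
$104 \left(-152 + 53\right) = 104 \left(-99\right) = -10296$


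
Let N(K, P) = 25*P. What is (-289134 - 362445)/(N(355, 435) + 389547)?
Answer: -217193/133474 ≈ -1.6272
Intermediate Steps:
(-289134 - 362445)/(N(355, 435) + 389547) = (-289134 - 362445)/(25*435 + 389547) = -651579/(10875 + 389547) = -651579/400422 = -651579*1/400422 = -217193/133474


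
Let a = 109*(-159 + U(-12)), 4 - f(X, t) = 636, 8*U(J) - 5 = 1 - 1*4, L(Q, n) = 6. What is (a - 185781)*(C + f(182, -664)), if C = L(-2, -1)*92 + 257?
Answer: -143784003/4 ≈ -3.5946e+7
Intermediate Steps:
C = 809 (C = 6*92 + 257 = 552 + 257 = 809)
U(J) = ¼ (U(J) = 5/8 + (1 - 1*4)/8 = 5/8 + (1 - 4)/8 = 5/8 + (⅛)*(-3) = 5/8 - 3/8 = ¼)
f(X, t) = -632 (f(X, t) = 4 - 1*636 = 4 - 636 = -632)
a = -69215/4 (a = 109*(-159 + ¼) = 109*(-635/4) = -69215/4 ≈ -17304.)
(a - 185781)*(C + f(182, -664)) = (-69215/4 - 185781)*(809 - 632) = -812339/4*177 = -143784003/4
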